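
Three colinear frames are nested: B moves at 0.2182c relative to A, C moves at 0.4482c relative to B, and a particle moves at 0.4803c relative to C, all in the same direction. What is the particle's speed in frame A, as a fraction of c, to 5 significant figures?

Compose boost 2: (0.4482 + 0.2182)/(1 + 0.4482×0.2182) = 0.66640/1.097797 = 0.6070338
Compose boost 3: (0.4803 + 0.6070338)/(1 + 0.4803×0.6070338) = 1.087334/1.291558 = 0.84188

u ≈ 0.84188c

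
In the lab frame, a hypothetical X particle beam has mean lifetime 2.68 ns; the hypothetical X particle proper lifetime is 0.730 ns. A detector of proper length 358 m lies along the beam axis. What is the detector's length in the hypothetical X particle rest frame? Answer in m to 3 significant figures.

L ≈ 97.5 m

Time dilation ⇒ γ = Δt/τ₀ = 2.68/0.730 = 3.6712
Length contraction: L = L₀/γ = 358/3.6712 = 97.5 m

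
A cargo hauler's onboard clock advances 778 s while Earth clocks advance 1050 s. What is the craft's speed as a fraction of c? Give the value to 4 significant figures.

γ = Δt/τ₀ = 1050/778 = 1.34961
β = √(1 − 1/γ²) = √(1 − 1/1.34961²) = 0.6716

β ≈ 0.6716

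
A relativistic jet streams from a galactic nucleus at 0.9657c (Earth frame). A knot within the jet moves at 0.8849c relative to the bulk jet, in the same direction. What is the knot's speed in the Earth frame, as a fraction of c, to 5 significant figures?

u ≈ 0.99787c

Relativistic velocity addition: u = (u' + v)/(1 + u'v/c²)
= (0.8849 + 0.9657)/(1 + 0.8849×0.9657) = 1.8506/1.854548 = 0.99787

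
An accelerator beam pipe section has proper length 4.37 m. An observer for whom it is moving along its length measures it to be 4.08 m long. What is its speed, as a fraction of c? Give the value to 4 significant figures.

β ≈ 0.3582

γ = L₀/L = 4.37/4.08 = 1.07108
β = √(1 − 1/γ²) = 0.3582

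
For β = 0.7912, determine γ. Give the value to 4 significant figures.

γ = 1/√(1 − β²) = 1/√(1 − 0.7912²) = 1/√(0.374003) = 1.635

γ ≈ 1.635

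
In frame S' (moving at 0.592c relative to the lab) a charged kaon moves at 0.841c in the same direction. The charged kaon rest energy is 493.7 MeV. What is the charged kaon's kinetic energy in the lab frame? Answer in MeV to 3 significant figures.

K ≈ 1200 MeV

u_lab = (0.841 + 0.592)/(1 + 0.841×0.592) = 0.956691
γ = 1/√(1 − 0.956691²) = 3.4352
K = (γ − 1)m₀c² = (3.4352 − 1) × 493.7 = 2.4352 × 493.7 = 1200 MeV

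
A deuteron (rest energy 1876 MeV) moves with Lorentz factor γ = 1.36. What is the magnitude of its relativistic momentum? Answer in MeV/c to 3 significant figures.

p ≈ 1730 MeV/c

β = √(1 − 1/γ²) = √(1 − 1/1.36²) = 0.67775
p = γβm₀c = 1.36 × 0.67775 × 1876 MeV/c = 1730 MeV/c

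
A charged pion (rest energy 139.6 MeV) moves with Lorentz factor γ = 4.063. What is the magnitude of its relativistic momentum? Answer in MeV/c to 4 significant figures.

p ≈ 549.7 MeV/c

β = √(1 − 1/γ²) = √(1 − 1/4.063²) = 0.969238
p = γβm₀c = 4.063 × 0.969238 × 139.6 MeV/c = 549.7 MeV/c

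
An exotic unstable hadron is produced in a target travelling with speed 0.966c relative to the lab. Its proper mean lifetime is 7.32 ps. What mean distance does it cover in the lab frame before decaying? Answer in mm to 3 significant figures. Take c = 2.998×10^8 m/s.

γ = 1/√(1 − 0.966²) = 3.8678
Dilated lifetime: Δt = γτ₀ = 3.8678 × 7.32 ps = 28.313 ps
d = vΔt = 0.966c × 28.313 ps = 2.8961×10^8 m/s × 2.8313×10^-11 s = 8.20 mm

d ≈ 8.20 mm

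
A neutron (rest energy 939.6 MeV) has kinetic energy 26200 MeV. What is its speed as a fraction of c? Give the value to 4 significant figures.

γ = 1 + K/(m₀c²) = 1 + 26200/939.6 = 28.8842
β = √(1 − 1/γ²) = 0.9994

β ≈ 0.9994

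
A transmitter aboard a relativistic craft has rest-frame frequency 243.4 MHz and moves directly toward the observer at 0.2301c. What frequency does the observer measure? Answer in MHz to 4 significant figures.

Relativistic Doppler: f_obs = f_src √((1+β)/(1−β))
= 243.4 × √(1.23010/0.769900) = 243.4 × 1.26402 = 307.7 MHz

f_obs ≈ 307.7 MHz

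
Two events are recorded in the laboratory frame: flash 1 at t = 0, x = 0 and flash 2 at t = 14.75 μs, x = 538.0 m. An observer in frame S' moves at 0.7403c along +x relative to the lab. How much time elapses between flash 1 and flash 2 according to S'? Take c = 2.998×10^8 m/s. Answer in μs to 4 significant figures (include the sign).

Δt' ≈ 19.96 μs

γ = 1/√(1 − 0.7403²) = 1.48748
Δt' = γ(Δt − vΔx/c²) = 1.48748 × (14.75 μs − 0.7403×538.0 m / (2.998×10^8 m/s))
= 1.48748 × (13.4215 μs) = 19.96 μs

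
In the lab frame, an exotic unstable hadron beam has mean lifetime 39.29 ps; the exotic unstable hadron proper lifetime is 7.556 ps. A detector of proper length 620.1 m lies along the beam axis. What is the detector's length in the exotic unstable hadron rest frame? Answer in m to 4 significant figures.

L ≈ 119.3 m

Time dilation ⇒ γ = Δt/τ₀ = 39.29/7.556 = 5.19984
Length contraction: L = L₀/γ = 620.1/5.19984 = 119.3 m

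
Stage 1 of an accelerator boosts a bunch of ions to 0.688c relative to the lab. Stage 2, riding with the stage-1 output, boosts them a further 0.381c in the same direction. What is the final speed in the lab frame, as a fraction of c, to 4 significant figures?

Compose boost 2: (0.381 + 0.688)/(1 + 0.381×0.688) = 1.069/1.26213 = 0.8470

u ≈ 0.8470c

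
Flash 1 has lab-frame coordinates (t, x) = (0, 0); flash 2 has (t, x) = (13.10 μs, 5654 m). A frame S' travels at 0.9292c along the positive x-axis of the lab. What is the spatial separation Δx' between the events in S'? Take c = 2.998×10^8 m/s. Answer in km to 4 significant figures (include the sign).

γ = 1/√(1 − 0.9292²) = 2.70579
Δx' = γ(Δx − vΔt) = 2.70579 × (5654 m − 0.9292×(2.998×10^8 m/s)×13.10×10^-6 s)
= 2.70579 × (2004.68 m) = 5.424 km

Δx' ≈ 5.424 km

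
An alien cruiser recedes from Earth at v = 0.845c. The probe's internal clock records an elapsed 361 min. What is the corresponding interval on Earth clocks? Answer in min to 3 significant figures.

γ = 1/√(1 − 0.845²) = 1.8700
Time dilation: Δt = γτ₀ = 1.8700 × 361 min = 675 min

Δt ≈ 675 min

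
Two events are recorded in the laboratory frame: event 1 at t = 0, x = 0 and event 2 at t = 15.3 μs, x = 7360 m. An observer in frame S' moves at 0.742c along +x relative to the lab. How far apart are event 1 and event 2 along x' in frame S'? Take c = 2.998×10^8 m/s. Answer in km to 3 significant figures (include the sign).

γ = 1/√(1 − 0.742²) = 1.4916
Δx' = γ(Δx − vΔt) = 1.4916 × (7360 m − 0.742×(2.998×10^8 m/s)×15.3×10^-6 s)
= 1.4916 × (3956.5 m) = 5.90 km

Δx' ≈ 5.90 km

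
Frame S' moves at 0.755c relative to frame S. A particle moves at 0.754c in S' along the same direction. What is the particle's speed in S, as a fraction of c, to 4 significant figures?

u ≈ 0.9616c

Relativistic velocity addition: u = (u' + v)/(1 + u'v/c²)
= (0.754 + 0.755)/(1 + 0.754×0.755) = 1.509/1.56927 = 0.9616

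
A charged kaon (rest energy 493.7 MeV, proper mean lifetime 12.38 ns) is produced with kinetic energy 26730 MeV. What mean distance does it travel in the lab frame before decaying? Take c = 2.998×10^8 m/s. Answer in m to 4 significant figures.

γ = 1 + K/(m₀c²) = 1 + 26730/493.7 = 55.1422
β = √(1 − 1/γ²) = 0.999836
Dilated lifetime: γτ₀ = 55.1422 × 12.38 ns = 682.660 ns
d = βc·γτ₀ = 0.999836 × (2.998×10^8 m/s) × 6.82660×10^-7 s = 204.6 m

d ≈ 204.6 m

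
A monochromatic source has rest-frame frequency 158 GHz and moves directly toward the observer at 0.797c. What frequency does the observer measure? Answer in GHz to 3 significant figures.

Relativistic Doppler: f_obs = f_src √((1+β)/(1−β))
= 158 × √(1.7970/0.20300) = 158 × 2.9753 = 470 GHz

f_obs ≈ 470 GHz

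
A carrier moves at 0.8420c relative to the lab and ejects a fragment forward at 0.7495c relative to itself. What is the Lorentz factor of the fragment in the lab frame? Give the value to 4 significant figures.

γ ≈ 4.567

u_lab = (0.7495 + 0.8420)/(1 + 0.7495×0.8420) = 1.5915/1.631079 = 0.9757345
γ = 1/√(1 − 0.9757345²) = 4.567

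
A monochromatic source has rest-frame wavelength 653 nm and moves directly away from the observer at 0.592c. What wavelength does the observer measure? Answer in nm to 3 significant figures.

λ_obs ≈ 1290 nm

Relativistic Doppler: λ_obs = λ_src √((1+β)/(1−β))
= 653 × √(1.5920/0.40800) = 653 × 1.9753 = 1290 nm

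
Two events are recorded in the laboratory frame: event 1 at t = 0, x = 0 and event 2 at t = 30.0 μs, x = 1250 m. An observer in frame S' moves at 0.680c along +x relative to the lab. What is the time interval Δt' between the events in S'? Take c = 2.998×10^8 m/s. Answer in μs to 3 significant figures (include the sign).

γ = 1/√(1 − 0.680²) = 1.3639
Δt' = γ(Δt − vΔx/c²) = 1.3639 × (30.0 μs − 0.680×1250 m / (2.998×10^8 m/s))
= 1.3639 × (27.165 μs) = 37.0 μs

Δt' ≈ 37.0 μs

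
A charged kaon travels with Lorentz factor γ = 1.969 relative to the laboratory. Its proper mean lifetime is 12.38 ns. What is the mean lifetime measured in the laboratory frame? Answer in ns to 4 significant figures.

Δt ≈ 24.38 ns

γ = 1.969 (given)
Time dilation: Δt = γτ₀ = 1.969 × 12.38 ns = 24.38 ns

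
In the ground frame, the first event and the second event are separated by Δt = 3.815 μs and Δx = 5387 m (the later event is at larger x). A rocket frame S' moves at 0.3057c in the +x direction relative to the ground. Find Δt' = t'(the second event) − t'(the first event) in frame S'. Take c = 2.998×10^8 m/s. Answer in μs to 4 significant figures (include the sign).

Δt' ≈ -1.762 μs

γ = 1/√(1 − 0.3057²) = 1.05028
Δt' = γ(Δt − vΔx/c²) = 1.05028 × (3.815 μs − 0.3057×5387 m / (2.998×10^8 m/s))
= 1.05028 × (-1.67802 μs) = -1.762 μs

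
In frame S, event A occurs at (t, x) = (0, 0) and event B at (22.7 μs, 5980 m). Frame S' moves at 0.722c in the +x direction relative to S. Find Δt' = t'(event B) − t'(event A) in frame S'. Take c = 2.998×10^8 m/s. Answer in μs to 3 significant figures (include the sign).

γ = 1/√(1 − 0.722²) = 1.4453
Δt' = γ(Δt − vΔx/c²) = 1.4453 × (22.7 μs − 0.722×5980 m / (2.998×10^8 m/s))
= 1.4453 × (8.2985 μs) = 12.0 μs

Δt' ≈ 12.0 μs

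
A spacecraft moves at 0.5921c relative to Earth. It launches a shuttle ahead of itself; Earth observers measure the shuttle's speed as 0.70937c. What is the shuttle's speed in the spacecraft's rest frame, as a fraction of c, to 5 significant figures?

Inverse velocity addition: u' = (u − v)/(1 − uv/c²)
= (0.70937 − 0.5921)/(1 − 0.70937×0.5921) = 0.11727/0.5799820 = 0.20220

u' ≈ 0.20220c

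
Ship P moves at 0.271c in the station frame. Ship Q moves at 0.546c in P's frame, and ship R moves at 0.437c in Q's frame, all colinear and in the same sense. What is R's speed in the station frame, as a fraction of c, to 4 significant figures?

u ≈ 0.8762c

Compose boost 2: (0.546 + 0.271)/(1 + 0.546×0.271) = 0.8170/1.14797 = 0.711694
Compose boost 3: (0.437 + 0.711694)/(1 + 0.437×0.711694) = 1.14869/1.31101 = 0.8762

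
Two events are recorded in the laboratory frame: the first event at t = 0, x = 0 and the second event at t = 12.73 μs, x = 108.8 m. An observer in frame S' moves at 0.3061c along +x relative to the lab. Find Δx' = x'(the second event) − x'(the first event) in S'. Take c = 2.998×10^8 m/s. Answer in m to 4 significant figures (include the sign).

γ = 1/√(1 − 0.3061²) = 1.05042
Δx' = γ(Δx − vΔt) = 1.05042 × (108.8 m − 0.3061×(2.998×10^8 m/s)×12.73×10^-6 s)
= 1.05042 × (-1059.42 m) = -1113 m

Δx' ≈ -1113 m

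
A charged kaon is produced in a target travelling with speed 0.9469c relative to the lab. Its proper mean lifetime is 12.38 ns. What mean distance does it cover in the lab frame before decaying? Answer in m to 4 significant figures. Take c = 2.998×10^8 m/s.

d ≈ 10.93 m

γ = 1/√(1 − 0.9469²) = 3.11015
Dilated lifetime: Δt = γτ₀ = 3.11015 × 12.38 ns = 38.5036 ns
d = vΔt = 0.9469c × 38.5036 ns = 2.83881×10^8 m/s × 3.85036×10^-8 s = 10.93 m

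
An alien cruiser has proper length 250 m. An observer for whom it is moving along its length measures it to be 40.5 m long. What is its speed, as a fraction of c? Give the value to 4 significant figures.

β ≈ 0.9868

γ = L₀/L = 250/40.5 = 6.17284
β = √(1 − 1/γ²) = 0.9868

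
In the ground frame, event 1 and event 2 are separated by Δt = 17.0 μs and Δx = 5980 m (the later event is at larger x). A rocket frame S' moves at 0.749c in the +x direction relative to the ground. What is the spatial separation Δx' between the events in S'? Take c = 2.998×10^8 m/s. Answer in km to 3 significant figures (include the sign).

γ = 1/√(1 − 0.749²) = 1.5093
Δx' = γ(Δx − vΔt) = 1.5093 × (5980 m − 0.749×(2.998×10^8 m/s)×17.0×10^-6 s)
= 1.5093 × (2162.6 m) = 3.26 km

Δx' ≈ 3.26 km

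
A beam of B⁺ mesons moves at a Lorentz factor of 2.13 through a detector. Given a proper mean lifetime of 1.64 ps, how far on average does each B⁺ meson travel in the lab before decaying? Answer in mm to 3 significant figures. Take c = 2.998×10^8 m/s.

d ≈ 0.925 mm

β = √(1 − 1/γ²) = √(1 − 1/2.13²) = 0.88294
Dilated lifetime: Δt = γτ₀ = 2.13 × 1.64 ps = 3.4932 ps
d = vΔt = 0.88294c × 3.4932 ps = 2.6471×10^8 m/s × 3.4932×10^-12 s = 0.925 mm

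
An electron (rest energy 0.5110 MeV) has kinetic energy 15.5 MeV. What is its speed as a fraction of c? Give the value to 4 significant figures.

β ≈ 0.9995

γ = 1 + K/(m₀c²) = 1 + 15.5/0.5110 = 31.3327
β = √(1 − 1/γ²) = 0.9995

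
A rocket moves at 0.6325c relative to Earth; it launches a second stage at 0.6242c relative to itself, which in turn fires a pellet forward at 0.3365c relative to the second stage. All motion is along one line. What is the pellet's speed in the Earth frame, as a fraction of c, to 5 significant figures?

u ≈ 0.94959c

Compose boost 2: (0.6242 + 0.6325)/(1 + 0.6242×0.6325) = 1.2567/1.394807 = 0.9009852
Compose boost 3: (0.3365 + 0.9009852)/(1 + 0.3365×0.9009852) = 1.237485/1.303182 = 0.94959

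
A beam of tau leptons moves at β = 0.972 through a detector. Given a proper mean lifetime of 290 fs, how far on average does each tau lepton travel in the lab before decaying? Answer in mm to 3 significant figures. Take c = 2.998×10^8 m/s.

d ≈ 0.360 mm

γ = 1/√(1 − 0.972²) = 4.2557
Dilated lifetime: Δt = γτ₀ = 4.2557 × 290 fs = 1234.1 fs
d = vΔt = 0.972c × 1234.1 fs = 2.9141×10^8 m/s × 1.2341×10^-12 s = 0.360 mm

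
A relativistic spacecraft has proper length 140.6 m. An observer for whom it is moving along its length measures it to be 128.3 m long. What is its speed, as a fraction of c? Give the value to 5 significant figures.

β ≈ 0.40904

γ = L₀/L = 140.6/128.3 = 1.095869
β = √(1 − 1/γ²) = 0.40904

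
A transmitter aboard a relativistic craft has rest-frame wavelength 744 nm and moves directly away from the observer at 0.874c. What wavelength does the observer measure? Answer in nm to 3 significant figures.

λ_obs ≈ 2870 nm

Relativistic Doppler: λ_obs = λ_src √((1+β)/(1−β))
= 744 × √(1.8740/0.12600) = 744 × 3.8566 = 2870 nm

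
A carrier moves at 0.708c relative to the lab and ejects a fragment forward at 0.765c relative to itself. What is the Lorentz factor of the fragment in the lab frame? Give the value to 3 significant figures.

u_lab = (0.765 + 0.708)/(1 + 0.765×0.708) = 1.473/1.54162 = 0.955488
γ = 1/√(1 − 0.955488²) = 3.39

γ ≈ 3.39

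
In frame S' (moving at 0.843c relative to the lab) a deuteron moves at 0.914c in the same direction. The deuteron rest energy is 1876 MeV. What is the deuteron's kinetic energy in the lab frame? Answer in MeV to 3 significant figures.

K ≈ 13300 MeV

u_lab = (0.914 + 0.843)/(1 + 0.914×0.843) = 0.992374
γ = 1/√(1 − 0.992374²) = 8.1127
K = (γ − 1)m₀c² = (8.1127 − 1) × 1876 = 7.1127 × 1876 = 13300 MeV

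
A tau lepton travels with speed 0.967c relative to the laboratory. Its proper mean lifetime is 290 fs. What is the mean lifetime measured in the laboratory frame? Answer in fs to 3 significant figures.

Δt ≈ 1140 fs

γ = 1/√(1 − 0.967²) = 3.9250
Time dilation: Δt = γτ₀ = 3.9250 × 290 fs = 1140 fs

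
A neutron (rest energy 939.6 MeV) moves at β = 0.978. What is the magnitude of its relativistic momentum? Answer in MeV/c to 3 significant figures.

γ = 1/√(1 − 0.978²) = 4.7938
p = γβm₀c = 4.7938 × 0.978 × 939.6 MeV/c = 4410 MeV/c

p ≈ 4410 MeV/c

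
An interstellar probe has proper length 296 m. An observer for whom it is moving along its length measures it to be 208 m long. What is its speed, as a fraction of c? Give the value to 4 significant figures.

γ = L₀/L = 296/208 = 1.42308
β = √(1 − 1/γ²) = 0.7115

β ≈ 0.7115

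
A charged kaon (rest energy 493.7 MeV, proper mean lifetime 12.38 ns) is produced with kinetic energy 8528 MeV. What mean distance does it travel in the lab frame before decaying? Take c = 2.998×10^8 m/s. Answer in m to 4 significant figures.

d ≈ 67.72 m

γ = 1 + K/(m₀c²) = 1 + 8528/493.7 = 18.2736
β = √(1 − 1/γ²) = 0.998502
Dilated lifetime: γτ₀ = 18.2736 × 12.38 ns = 226.228 ns
d = βc·γτ₀ = 0.998502 × (2.998×10^8 m/s) × 2.26228×10^-7 s = 67.72 m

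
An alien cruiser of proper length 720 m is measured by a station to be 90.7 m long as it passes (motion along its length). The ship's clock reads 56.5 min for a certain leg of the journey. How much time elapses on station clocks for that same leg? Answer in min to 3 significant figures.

Length contraction ⇒ γ = L₀/L = 720/90.7 = 7.9383
Time dilation: Δt = γτ₀ = 7.9383 × 56.5 min = 449 min

Δt ≈ 449 min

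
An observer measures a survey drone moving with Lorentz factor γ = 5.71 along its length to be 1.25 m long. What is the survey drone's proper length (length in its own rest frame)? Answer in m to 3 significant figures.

L₀ ≈ 7.14 m

γ = 5.71 (given)
L₀ = γL = 5.71 × 1.25 = 7.14 m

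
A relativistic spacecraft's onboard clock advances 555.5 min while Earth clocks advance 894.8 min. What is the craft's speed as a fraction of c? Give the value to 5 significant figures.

γ = Δt/τ₀ = 894.8/555.5 = 1.610801
β = √(1 − 1/γ²) = √(1 − 1/1.610801²) = 0.78396

β ≈ 0.78396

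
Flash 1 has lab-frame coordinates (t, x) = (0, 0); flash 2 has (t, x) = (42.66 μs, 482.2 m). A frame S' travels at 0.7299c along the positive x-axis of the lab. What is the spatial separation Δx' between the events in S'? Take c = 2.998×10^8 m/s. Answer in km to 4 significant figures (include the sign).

γ = 1/√(1 − 0.7299²) = 1.46294
Δx' = γ(Δx − vΔt) = 1.46294 × (482.2 m − 0.7299×(2.998×10^8 m/s)×42.66×10^-6 s)
= 1.46294 × (-8852.83 m) = -12.95 km

Δx' ≈ -12.95 km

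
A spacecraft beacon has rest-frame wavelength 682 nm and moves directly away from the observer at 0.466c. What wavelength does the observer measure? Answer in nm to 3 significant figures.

λ_obs ≈ 1130 nm

Relativistic Doppler: λ_obs = λ_src √((1+β)/(1−β))
= 682 × √(1.4660/0.53400) = 682 × 1.6569 = 1130 nm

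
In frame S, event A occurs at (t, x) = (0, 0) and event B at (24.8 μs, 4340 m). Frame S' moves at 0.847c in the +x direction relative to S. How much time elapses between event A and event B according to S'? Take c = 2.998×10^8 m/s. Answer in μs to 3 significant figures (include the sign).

γ = 1/√(1 − 0.847²) = 1.8811
Δt' = γ(Δt − vΔx/c²) = 1.8811 × (24.8 μs − 0.847×4340 m / (2.998×10^8 m/s))
= 1.8811 × (12.539 μs) = 23.6 μs

Δt' ≈ 23.6 μs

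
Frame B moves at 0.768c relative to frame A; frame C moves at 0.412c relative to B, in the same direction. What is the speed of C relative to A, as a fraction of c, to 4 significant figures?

Compose boost 2: (0.412 + 0.768)/(1 + 0.412×0.768) = 1.180/1.31642 = 0.8964

u ≈ 0.8964c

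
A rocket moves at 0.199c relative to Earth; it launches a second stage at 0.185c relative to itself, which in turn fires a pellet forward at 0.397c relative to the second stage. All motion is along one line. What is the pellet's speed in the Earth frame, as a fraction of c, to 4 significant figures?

Compose boost 2: (0.185 + 0.199)/(1 + 0.185×0.199) = 0.3840/1.03682 = 0.370365
Compose boost 3: (0.397 + 0.370365)/(1 + 0.397×0.370365) = 0.767365/1.14703 = 0.6690

u ≈ 0.6690c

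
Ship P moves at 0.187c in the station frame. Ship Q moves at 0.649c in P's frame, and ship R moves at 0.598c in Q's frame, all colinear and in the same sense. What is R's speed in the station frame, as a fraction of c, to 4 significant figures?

Compose boost 2: (0.649 + 0.187)/(1 + 0.649×0.187) = 0.8360/1.12136 = 0.745521
Compose boost 3: (0.598 + 0.745521)/(1 + 0.598×0.745521) = 1.34352/1.44582 = 0.9292

u ≈ 0.9292c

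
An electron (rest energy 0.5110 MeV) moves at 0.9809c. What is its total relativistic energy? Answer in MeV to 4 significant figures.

γ = 1/√(1 − 0.9809²) = 5.14105
E = γm₀c² = 5.14105 × 0.5110 MeV = 2.627 MeV

E ≈ 2.627 MeV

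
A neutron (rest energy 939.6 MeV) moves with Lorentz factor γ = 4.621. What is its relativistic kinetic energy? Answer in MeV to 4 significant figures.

K ≈ 3402 MeV

γ = 4.621 (given)
K = (γ − 1)m₀c² = (4.621 − 1) × 939.6 MeV = 3.62100 × 939.6 MeV = 3402 MeV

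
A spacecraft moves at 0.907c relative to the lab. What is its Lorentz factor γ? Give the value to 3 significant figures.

γ = 1/√(1 − β²) = 1/√(1 − 0.907²) = 1/√(0.17735) = 2.37

γ ≈ 2.37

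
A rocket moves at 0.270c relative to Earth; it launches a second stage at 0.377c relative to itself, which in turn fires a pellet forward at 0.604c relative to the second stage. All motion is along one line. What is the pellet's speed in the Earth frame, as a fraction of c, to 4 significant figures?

Compose boost 2: (0.377 + 0.270)/(1 + 0.377×0.270) = 0.6470/1.10179 = 0.587226
Compose boost 3: (0.604 + 0.587226)/(1 + 0.604×0.587226) = 1.19123/1.35468 = 0.8793

u ≈ 0.8793c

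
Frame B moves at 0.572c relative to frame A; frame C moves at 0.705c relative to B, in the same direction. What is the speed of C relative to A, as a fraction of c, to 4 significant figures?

Compose boost 2: (0.705 + 0.572)/(1 + 0.705×0.572) = 1.277/1.40326 = 0.9100

u ≈ 0.9100c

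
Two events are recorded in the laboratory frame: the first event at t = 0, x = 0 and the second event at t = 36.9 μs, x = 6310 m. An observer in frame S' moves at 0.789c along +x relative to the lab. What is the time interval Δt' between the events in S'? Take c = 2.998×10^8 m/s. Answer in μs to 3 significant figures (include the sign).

Δt' ≈ 33.0 μs

γ = 1/√(1 − 0.789²) = 1.6276
Δt' = γ(Δt − vΔx/c²) = 1.6276 × (36.9 μs − 0.789×6310 m / (2.998×10^8 m/s))
= 1.6276 × (20.294 μs) = 33.0 μs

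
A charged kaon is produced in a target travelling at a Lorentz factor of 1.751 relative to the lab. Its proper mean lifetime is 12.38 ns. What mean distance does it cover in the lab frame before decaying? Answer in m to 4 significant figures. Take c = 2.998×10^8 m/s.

β = √(1 − 1/γ²) = √(1 − 1/1.751²) = 0.820879
Dilated lifetime: Δt = γτ₀ = 1.751 × 12.38 ns = 21.6774 ns
d = vΔt = 0.820879c × 21.6774 ns = 2.46100×10^8 m/s × 2.16774×10^-8 s = 5.335 m

d ≈ 5.335 m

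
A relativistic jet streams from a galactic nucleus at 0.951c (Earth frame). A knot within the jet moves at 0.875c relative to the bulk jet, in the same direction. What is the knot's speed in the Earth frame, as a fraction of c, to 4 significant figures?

Relativistic velocity addition: u = (u' + v)/(1 + u'v/c²)
= (0.875 + 0.951)/(1 + 0.875×0.951) = 1.826/1.83213 = 0.9967

u ≈ 0.9967c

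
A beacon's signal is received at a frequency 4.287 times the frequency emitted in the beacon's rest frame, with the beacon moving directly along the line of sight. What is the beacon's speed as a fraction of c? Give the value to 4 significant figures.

f_obs/f_src = √((1+β)/(1−β)) = 4.287  ⇒  (1+β)/(1−β) = 18.3784
β = |1 − D²|/(1 + D²) = |1 − 18.3784|/(1 + 18.3784) = 0.8968

β ≈ 0.8968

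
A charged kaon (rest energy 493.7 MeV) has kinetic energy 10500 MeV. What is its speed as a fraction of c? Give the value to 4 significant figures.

γ = 1 + K/(m₀c²) = 1 + 10500/493.7 = 22.2680
β = √(1 − 1/γ²) = 0.9990

β ≈ 0.9990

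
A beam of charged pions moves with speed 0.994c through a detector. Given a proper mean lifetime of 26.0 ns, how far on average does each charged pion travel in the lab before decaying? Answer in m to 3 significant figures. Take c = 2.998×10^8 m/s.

d ≈ 70.8 m

γ = 1/√(1 − 0.994²) = 9.1424
Dilated lifetime: Δt = γτ₀ = 9.1424 × 26.0 ns = 237.70 ns
d = vΔt = 0.994c × 237.70 ns = 2.9800×10^8 m/s × 2.3770×10^-7 s = 70.8 m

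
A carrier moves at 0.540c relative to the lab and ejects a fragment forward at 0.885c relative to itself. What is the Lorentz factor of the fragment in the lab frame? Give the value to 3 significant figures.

γ ≈ 3.77

u_lab = (0.885 + 0.540)/(1 + 0.885×0.540) = 1.425/1.47790 = 0.964206
γ = 1/√(1 − 0.964206²) = 3.77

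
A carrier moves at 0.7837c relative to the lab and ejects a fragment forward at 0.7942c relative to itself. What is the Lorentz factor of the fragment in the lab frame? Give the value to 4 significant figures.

γ ≈ 4.298

u_lab = (0.7942 + 0.7837)/(1 + 0.7942×0.7837) = 1.5779/1.622415 = 0.9725628
γ = 1/√(1 − 0.9725628²) = 4.298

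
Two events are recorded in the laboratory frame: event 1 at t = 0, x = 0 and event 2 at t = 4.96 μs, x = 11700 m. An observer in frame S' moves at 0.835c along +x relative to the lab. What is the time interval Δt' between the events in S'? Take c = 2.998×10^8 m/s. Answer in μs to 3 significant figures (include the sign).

Δt' ≈ -50.2 μs

γ = 1/√(1 − 0.835²) = 1.8174
Δt' = γ(Δt − vΔx/c²) = 1.8174 × (4.96 μs − 0.835×11700 m / (2.998×10^8 m/s))
= 1.8174 × (-27.627 μs) = -50.2 μs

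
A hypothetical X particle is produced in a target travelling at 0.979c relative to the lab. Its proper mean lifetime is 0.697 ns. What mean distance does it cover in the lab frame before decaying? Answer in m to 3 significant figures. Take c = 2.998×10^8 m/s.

γ = 1/√(1 − 0.979²) = 4.9053
Dilated lifetime: Δt = γτ₀ = 4.9053 × 0.697 ns = 3.4190 ns
d = vΔt = 0.979c × 3.4190 ns = 2.9350×10^8 m/s × 3.4190×10^-9 s = 1.00 m

d ≈ 1.00 m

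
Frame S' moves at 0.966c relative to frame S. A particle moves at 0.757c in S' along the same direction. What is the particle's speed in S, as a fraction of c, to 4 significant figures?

u ≈ 0.9952c

Relativistic velocity addition: u = (u' + v)/(1 + u'v/c²)
= (0.757 + 0.966)/(1 + 0.757×0.966) = 1.723/1.73126 = 0.9952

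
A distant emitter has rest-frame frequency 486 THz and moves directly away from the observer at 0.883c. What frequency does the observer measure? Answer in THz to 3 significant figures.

Relativistic Doppler: f_obs = f_src √((1−β)/(1+β))
= 486 × √(0.11700/1.8830) = 486 × 0.24927 = 121 THz

f_obs ≈ 121 THz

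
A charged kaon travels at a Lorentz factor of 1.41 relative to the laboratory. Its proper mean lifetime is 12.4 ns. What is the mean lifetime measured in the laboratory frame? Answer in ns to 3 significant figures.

γ = 1.41 (given)
Time dilation: Δt = γτ₀ = 1.41 × 12.4 ns = 17.5 ns

Δt ≈ 17.5 ns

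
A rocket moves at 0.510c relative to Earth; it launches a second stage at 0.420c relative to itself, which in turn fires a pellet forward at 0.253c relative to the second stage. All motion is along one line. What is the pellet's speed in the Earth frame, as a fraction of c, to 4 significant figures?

Compose boost 2: (0.420 + 0.510)/(1 + 0.420×0.510) = 0.9300/1.21420 = 0.765936
Compose boost 3: (0.253 + 0.765936)/(1 + 0.253×0.765936) = 1.01894/1.19378 = 0.8535

u ≈ 0.8535c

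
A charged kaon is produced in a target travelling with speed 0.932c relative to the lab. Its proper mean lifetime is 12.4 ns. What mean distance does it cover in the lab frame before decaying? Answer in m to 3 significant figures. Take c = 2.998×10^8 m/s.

d ≈ 9.56 m

γ = 1/√(1 − 0.932²) = 2.7589
Dilated lifetime: Δt = γτ₀ = 2.7589 × 12.4 ns = 34.211 ns
d = vΔt = 0.932c × 34.211 ns = 2.7941×10^8 m/s × 3.4211×10^-8 s = 9.56 m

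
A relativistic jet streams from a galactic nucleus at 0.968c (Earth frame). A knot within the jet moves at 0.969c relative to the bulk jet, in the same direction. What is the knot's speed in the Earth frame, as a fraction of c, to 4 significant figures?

Relativistic velocity addition: u = (u' + v)/(1 + u'v/c²)
= (0.969 + 0.968)/(1 + 0.969×0.968) = 1.937/1.93799 = 0.9995

u ≈ 0.9995c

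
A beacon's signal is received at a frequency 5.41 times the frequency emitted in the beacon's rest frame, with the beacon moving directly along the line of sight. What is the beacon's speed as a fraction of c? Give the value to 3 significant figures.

β ≈ 0.934

f_obs/f_src = √((1+β)/(1−β)) = 5.41  ⇒  (1+β)/(1−β) = 29.268
β = |1 − D²|/(1 + D²) = |1 − 29.268|/(1 + 29.268) = 0.934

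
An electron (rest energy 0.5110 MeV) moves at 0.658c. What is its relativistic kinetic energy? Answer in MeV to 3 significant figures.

K ≈ 0.168 MeV

γ = 1/√(1 − 0.658²) = 1.3280
K = (γ − 1)m₀c² = (1.3280 − 1) × 0.5110 MeV = 0.32799 × 0.5110 MeV = 0.168 MeV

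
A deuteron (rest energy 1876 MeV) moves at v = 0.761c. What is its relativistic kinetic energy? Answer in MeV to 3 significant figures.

K ≈ 1020 MeV

γ = 1/√(1 − 0.761²) = 1.5414
K = (γ − 1)m₀c² = (1.5414 − 1) × 1876 MeV = 0.54142 × 1876 MeV = 1020 MeV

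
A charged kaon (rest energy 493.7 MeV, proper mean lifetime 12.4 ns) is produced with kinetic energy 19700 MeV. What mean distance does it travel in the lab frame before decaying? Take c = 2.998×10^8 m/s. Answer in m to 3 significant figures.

γ = 1 + K/(m₀c²) = 1 + 19700/493.7 = 40.903
β = √(1 − 1/γ²) = 0.99970
Dilated lifetime: γτ₀ = 40.903 × 12.4 ns = 507.19 ns
d = βc·γτ₀ = 0.99970 × (2.998×10^8 m/s) × 5.0719×10^-7 s = 152 m

d ≈ 152 m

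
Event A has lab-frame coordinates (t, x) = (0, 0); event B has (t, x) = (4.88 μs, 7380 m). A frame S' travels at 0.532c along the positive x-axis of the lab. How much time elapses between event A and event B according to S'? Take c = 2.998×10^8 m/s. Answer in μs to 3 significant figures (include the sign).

Δt' ≈ -9.70 μs

γ = 1/√(1 − 0.532²) = 1.1810
Δt' = γ(Δt − vΔx/c²) = 1.1810 × (4.88 μs − 0.532×7380 m / (2.998×10^8 m/s))
= 1.1810 × (-8.2159 μs) = -9.70 μs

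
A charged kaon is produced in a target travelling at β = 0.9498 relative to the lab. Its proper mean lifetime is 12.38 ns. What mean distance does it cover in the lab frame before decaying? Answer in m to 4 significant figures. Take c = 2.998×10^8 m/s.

γ = 1/√(1 − 0.9498²) = 3.19634
Dilated lifetime: Δt = γτ₀ = 3.19634 × 12.38 ns = 39.5707 ns
d = vΔt = 0.9498c × 39.5707 ns = 2.84750×10^8 m/s × 3.95707×10^-8 s = 11.27 m

d ≈ 11.27 m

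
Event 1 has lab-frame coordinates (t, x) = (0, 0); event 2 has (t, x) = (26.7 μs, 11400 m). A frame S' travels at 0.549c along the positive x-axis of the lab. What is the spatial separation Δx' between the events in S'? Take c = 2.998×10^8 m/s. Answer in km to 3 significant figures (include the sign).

γ = 1/√(1 − 0.549²) = 1.1964
Δx' = γ(Δx − vΔt) = 1.1964 × (11400 m − 0.549×(2.998×10^8 m/s)×26.7×10^-6 s)
= 1.1964 × (7005.4 m) = 8.38 km

Δx' ≈ 8.38 km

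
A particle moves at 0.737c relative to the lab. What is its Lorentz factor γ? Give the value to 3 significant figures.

γ = 1/√(1 − β²) = 1/√(1 − 0.737²) = 1/√(0.45683) = 1.48

γ ≈ 1.48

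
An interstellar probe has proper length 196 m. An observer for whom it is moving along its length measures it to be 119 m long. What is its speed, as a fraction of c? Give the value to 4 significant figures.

γ = L₀/L = 196/119 = 1.64706
β = √(1 − 1/γ²) = 0.7946

β ≈ 0.7946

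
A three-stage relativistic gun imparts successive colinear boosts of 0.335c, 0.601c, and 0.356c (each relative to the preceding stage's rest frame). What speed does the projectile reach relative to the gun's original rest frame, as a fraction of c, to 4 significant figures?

Compose boost 2: (0.601 + 0.335)/(1 + 0.601×0.335) = 0.9360/1.20134 = 0.779133
Compose boost 3: (0.356 + 0.779133)/(1 + 0.356×0.779133) = 1.13513/1.27737 = 0.8886

u ≈ 0.8886c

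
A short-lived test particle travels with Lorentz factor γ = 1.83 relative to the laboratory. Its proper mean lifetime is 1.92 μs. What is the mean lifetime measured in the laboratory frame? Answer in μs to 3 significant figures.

γ = 1.83 (given)
Time dilation: Δt = γτ₀ = 1.83 × 1.92 μs = 3.51 μs

Δt ≈ 3.51 μs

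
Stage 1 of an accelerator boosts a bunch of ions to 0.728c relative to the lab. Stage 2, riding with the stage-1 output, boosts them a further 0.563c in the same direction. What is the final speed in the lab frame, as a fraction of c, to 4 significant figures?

u ≈ 0.9157c

Compose boost 2: (0.563 + 0.728)/(1 + 0.563×0.728) = 1.291/1.40986 = 0.9157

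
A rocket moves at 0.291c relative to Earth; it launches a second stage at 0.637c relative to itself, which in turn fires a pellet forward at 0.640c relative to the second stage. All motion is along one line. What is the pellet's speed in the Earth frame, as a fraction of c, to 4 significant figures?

Compose boost 2: (0.637 + 0.291)/(1 + 0.637×0.291) = 0.9280/1.18537 = 0.782880
Compose boost 3: (0.640 + 0.782880)/(1 + 0.640×0.782880) = 1.42288/1.50104 = 0.9479

u ≈ 0.9479c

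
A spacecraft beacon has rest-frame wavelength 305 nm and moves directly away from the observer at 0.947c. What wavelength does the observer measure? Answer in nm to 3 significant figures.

Relativistic Doppler: λ_obs = λ_src √((1+β)/(1−β))
= 305 × √(1.9470/0.053000) = 305 × 6.0610 = 1850 nm

λ_obs ≈ 1850 nm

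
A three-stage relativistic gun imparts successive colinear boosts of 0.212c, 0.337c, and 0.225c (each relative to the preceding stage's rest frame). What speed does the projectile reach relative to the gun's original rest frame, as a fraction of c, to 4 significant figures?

Compose boost 2: (0.337 + 0.212)/(1 + 0.337×0.212) = 0.5490/1.07144 = 0.512393
Compose boost 3: (0.225 + 0.512393)/(1 + 0.225×0.512393) = 0.737393/1.11529 = 0.6612

u ≈ 0.6612c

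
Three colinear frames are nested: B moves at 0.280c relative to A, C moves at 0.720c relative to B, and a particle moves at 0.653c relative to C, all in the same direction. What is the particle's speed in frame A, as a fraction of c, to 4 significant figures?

Compose boost 2: (0.720 + 0.280)/(1 + 0.720×0.280) = 1.000/1.20160 = 0.832224
Compose boost 3: (0.653 + 0.832224)/(1 + 0.653×0.832224) = 1.48522/1.54344 = 0.9623

u ≈ 0.9623c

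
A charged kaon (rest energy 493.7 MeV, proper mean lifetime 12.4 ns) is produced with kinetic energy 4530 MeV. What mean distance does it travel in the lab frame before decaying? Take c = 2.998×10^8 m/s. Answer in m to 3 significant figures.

d ≈ 37.6 m

γ = 1 + K/(m₀c²) = 1 + 4530/493.7 = 10.176
β = √(1 − 1/γ²) = 0.99516
Dilated lifetime: γτ₀ = 10.176 × 12.4 ns = 126.18 ns
d = βc·γτ₀ = 0.99516 × (2.998×10^8 m/s) × 1.2618×10^-7 s = 37.6 m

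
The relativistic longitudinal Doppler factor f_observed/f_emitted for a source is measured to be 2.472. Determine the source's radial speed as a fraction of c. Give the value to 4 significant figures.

β ≈ 0.7187

f_obs/f_src = √((1+β)/(1−β)) = 2.472  ⇒  (1+β)/(1−β) = 6.11078
β = |1 − D²|/(1 + D²) = |1 − 6.11078|/(1 + 6.11078) = 0.7187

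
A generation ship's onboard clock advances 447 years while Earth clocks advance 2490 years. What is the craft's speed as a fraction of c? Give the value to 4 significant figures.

β ≈ 0.9838

γ = Δt/τ₀ = 2490/447 = 5.57047
β = √(1 − 1/γ²) = √(1 − 1/5.57047²) = 0.9838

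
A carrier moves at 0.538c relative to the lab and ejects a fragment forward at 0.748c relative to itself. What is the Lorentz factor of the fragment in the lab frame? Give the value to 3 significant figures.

γ ≈ 2.51

u_lab = (0.748 + 0.538)/(1 + 0.748×0.538) = 1.286/1.40242 = 0.916984
γ = 1/√(1 − 0.916984²) = 2.51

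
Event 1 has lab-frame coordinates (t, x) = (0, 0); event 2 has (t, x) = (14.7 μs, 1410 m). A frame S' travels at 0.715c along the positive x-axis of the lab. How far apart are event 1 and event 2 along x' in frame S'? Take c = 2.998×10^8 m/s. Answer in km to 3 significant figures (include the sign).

γ = 1/√(1 − 0.715²) = 1.4304
Δx' = γ(Δx − vΔt) = 1.4304 × (1410 m − 0.715×(2.998×10^8 m/s)×14.7×10^-6 s)
= 1.4304 × (-1741.0 m) = -2.49 km

Δx' ≈ -2.49 km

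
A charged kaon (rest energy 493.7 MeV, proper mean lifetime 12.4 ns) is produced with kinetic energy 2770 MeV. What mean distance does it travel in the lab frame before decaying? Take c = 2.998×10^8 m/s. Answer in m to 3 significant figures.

γ = 1 + K/(m₀c²) = 1 + 2770/493.7 = 6.6107
β = √(1 − 1/γ²) = 0.98849
Dilated lifetime: γτ₀ = 6.6107 × 12.4 ns = 81.973 ns
d = βc·γτ₀ = 0.98849 × (2.998×10^8 m/s) × 8.1973×10^-8 s = 24.3 m

d ≈ 24.3 m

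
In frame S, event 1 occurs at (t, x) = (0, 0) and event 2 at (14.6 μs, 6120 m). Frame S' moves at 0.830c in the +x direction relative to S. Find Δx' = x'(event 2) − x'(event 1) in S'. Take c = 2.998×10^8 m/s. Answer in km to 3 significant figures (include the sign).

γ = 1/√(1 − 0.830²) = 1.7929
Δx' = γ(Δx − vΔt) = 1.7929 × (6120 m − 0.830×(2.998×10^8 m/s)×14.6×10^-6 s)
= 1.7929 × (2487.0 m) = 4.46 km

Δx' ≈ 4.46 km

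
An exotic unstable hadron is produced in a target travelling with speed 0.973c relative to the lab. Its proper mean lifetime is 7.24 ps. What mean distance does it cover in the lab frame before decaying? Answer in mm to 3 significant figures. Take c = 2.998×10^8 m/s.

d ≈ 9.15 mm

γ = 1/√(1 − 0.973²) = 4.3327
Dilated lifetime: Δt = γτ₀ = 4.3327 × 7.24 ps = 31.368 ps
d = vΔt = 0.973c × 31.368 ps = 2.9171×10^8 m/s × 3.1368×10^-11 s = 9.15 mm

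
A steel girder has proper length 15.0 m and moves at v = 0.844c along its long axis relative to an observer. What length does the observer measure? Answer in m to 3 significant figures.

γ = 1/√(1 − 0.844²) = 1.8645
Length contraction: L = L₀/γ = 15.0/1.8645 = 8.05 m

L ≈ 8.05 m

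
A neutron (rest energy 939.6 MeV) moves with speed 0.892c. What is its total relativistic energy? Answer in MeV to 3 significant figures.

γ = 1/√(1 − 0.892²) = 2.2122
E = γm₀c² = 2.2122 × 939.6 MeV = 2080 MeV

E ≈ 2080 MeV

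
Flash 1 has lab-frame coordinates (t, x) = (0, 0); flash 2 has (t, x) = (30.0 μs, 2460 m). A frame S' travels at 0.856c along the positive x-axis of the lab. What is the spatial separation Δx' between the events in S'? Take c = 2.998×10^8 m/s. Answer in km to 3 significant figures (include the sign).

γ = 1/√(1 − 0.856²) = 1.9343
Δx' = γ(Δx − vΔt) = 1.9343 × (2460 m − 0.856×(2.998×10^8 m/s)×30.0×10^-6 s)
= 1.9343 × (-5238.9 m) = -10.1 km

Δx' ≈ -10.1 km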